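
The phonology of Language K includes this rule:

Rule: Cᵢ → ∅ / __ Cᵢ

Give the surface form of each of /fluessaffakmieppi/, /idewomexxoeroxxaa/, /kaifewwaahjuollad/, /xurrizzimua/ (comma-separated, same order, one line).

fluesafakmiepi, idewomexoeroxaa, kaifewaahjuolad, xurizimua

/fluessaffakmieppi/: /ss/ is a geminate; the first /s/ deletes. /ff/ is a geminate; the first /f/ deletes. /pp/ is a geminate; the first /p/ deletes. → [fluesafakmiepi].
/idewomexxoeroxxaa/: /xx/ is a geminate; the first /x/ deletes. /xx/ is a geminate; the first /x/ deletes. → [idewomexoeroxaa].
/kaifewwaahjuollad/: /ww/ is a geminate; the first /w/ deletes. /ll/ is a geminate; the first /l/ deletes. → [kaifewaahjuolad].
/xurrizzimua/: /rr/ is a geminate; the first /r/ deletes. /zz/ is a geminate; the first /z/ deletes. → [xurizimua].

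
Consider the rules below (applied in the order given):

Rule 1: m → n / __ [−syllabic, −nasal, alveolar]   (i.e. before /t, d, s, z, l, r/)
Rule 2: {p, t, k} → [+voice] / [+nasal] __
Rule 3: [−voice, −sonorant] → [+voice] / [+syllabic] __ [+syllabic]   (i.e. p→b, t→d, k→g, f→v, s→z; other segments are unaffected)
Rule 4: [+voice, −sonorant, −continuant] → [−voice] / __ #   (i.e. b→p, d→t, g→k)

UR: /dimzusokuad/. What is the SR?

dinzuzoguat

Rule 1 (nasal place assimilation): /m/ precedes the alveolar consonant /z/, so it assimilates in place to [n]. /dimzusokuad/ → dinzusokuad.
Rule 2 (post-nasal voicing): no segment meets the environment; /dinzusokuad/ is unchanged.
Rule 3 (intervocalic voicing): /s/ is a voiceless obstruent between vowels /u/ and /o/, so it voices to [z]. /k/ is a voiceless obstruent between vowels /o/ and /u/, so it voices to [g]. /dinzusokuad/ → dinzuzoguad.
Rule 4 (final devoicing): /d/ is a voiced stop in word-final position, so it devoices to [t]. /dinzuzoguad/ → dinzuzoguat.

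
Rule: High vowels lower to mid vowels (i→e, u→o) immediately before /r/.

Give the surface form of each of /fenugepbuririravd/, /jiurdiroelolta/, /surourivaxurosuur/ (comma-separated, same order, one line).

/fenugepbuririravd/: /u/ is a high vowel immediately before /r/, so it lowers to [o]. /i/ is a high vowel immediately before /r/, so it lowers to [e]. /i/ is a high vowel immediately before /r/, so it lowers to [e]. → [fenugepborereravd].
/jiurdiroelolta/: /u/ is a high vowel immediately before /r/, so it lowers to [o]. /i/ is a high vowel immediately before /r/, so it lowers to [e]. → [jiorderoelolta].
/surourivaxurosuur/: /u/ is a high vowel immediately before /r/, so it lowers to [o]. /u/ is a high vowel immediately before /r/, so it lowers to [o]. /u/ is a high vowel immediately before /r/, so it lowers to [o]. /u/ is a high vowel immediately before /r/, so it lowers to [o]. → [soroorivaxorosuor].

fenugepborereravd, jiorderoelolta, soroorivaxorosuor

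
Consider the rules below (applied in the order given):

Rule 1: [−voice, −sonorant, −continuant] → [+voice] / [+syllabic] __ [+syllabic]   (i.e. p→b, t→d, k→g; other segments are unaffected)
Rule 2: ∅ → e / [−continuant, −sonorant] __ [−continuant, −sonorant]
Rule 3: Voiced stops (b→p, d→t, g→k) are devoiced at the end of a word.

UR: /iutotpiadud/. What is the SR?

Rule 1 (intervocalic voicing): /t/ is a voiceless stop between vowels /u/ and /o/, so it voices to [d]. /iutotpiadud/ → iudotpiadud.
Rule 2 (stop-cluster e-epenthesis): /t/ and /p/ form a stop–stop cluster, so [e] is inserted between them. /iudotpiadud/ → iudotepiadud.
Rule 3 (final devoicing): /d/ is a voiced stop in word-final position, so it devoices to [t]. /iudotepiadud/ → iudotepiadut.

iudotepiadut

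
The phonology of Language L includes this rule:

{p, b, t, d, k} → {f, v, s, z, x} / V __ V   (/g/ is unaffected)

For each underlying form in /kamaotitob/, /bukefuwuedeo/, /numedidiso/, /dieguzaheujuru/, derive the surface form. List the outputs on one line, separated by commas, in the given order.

/kamaotitob/: /t/ is a stop between vowels /o/ and /i/, so it spirantizes to the fricative [s]. /t/ is a stop between vowels /i/ and /o/, so it spirantizes to the fricative [s]. → [kamaosisob].
/bukefuwuedeo/: /k/ is a stop between vowels /u/ and /e/, so it spirantizes to the fricative [x]. /d/ is a stop between vowels /e/ and /e/, so it spirantizes to the fricative [z]. → [buxefuwuezeo].
/numedidiso/: /d/ is a stop between vowels /e/ and /i/, so it spirantizes to the fricative [z]. /d/ is a stop between vowels /i/ and /i/, so it spirantizes to the fricative [z]. → [numeziziso].
/dieguzaheujuru/: the rule's environment is not met; surfaces unchanged as [dieguzaheujuru].

kamaosisob, buxefuwuezeo, numeziziso, dieguzaheujuru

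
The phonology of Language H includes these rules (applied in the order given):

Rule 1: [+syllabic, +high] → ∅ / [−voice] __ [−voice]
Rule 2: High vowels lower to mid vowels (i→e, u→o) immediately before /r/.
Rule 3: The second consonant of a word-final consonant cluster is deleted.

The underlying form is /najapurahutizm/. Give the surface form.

Rule 1 (high vowel syncope): /u/ is a high vowel flanked by voiceless consonants /h/ and /t/, so it deletes. /najapurahutizm/ → najapurahtizm.
Rule 2 (pre-rhotic lowering): /u/ is a high vowel immediately before /r/, so it lowers to [o]. /najapurahtizm/ → najaporahtizm.
Rule 3 (final cluster simplification): /m/ is the second consonant of a word-final cluster /zm/, so it deletes. /najaporahtizm/ → najaporahtiz.

najaporahtiz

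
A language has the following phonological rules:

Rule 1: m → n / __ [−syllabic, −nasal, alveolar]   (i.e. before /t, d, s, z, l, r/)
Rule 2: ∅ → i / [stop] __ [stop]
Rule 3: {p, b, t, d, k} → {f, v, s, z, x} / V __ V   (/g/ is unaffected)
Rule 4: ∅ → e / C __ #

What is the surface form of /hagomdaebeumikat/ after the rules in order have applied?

hagondaeveumixate

Rule 1 (nasal place assimilation): /m/ precedes the alveolar consonant /d/, so it assimilates in place to [n]. /hagomdaebeumikat/ → hagondaebeumikat.
Rule 2 (stop-cluster i-epenthesis): no segment meets the environment; /hagondaebeumikat/ is unchanged.
Rule 3 (intervocalic spirantization): /b/ is a stop between vowels /e/ and /e/, so it spirantizes to the fricative [v]. /k/ is a stop between vowels /i/ and /a/, so it spirantizes to the fricative [x]. /hagondaebeumikat/ → hagondaeveumixat.
Rule 4 (final e-epenthesis): the form ends in the consonant /t/, so [e] is inserted word-finally. /hagondaeveumixat/ → hagondaeveumixate.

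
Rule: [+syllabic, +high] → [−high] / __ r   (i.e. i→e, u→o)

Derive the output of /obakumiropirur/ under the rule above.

obakumeroperor

Scanning /obakumiropirur/: /u/ at position 5 is not in the conditioning environment; /i/ is a high vowel immediately before /r/, so it lowers to [e]; /i/ is a high vowel immediately before /r/, so it lowers to [e]; /u/ is a high vowel immediately before /r/, so it lowers to [o].
Result: [obakumeroperor].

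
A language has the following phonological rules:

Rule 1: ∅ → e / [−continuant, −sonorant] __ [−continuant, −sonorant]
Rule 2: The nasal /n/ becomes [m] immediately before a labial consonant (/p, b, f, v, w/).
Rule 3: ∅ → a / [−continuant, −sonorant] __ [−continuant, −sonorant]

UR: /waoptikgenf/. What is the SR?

Rule 1 (stop-cluster e-epenthesis): /p/ and /t/ form a stop–stop cluster, so [e] is inserted between them. /k/ and /g/ form a stop–stop cluster, so [e] is inserted between them. /waoptikgenf/ → waopetikegenf.
Rule 2 (nasal place assimilation): /n/ precedes the labial consonant /f/, so it assimilates in place to [m]. /waopetikegenf/ → waopetikegemf.
Rule 3 (stop-cluster a-epenthesis): no segment meets the environment; /waopetikegemf/ is unchanged.

waopetikegemf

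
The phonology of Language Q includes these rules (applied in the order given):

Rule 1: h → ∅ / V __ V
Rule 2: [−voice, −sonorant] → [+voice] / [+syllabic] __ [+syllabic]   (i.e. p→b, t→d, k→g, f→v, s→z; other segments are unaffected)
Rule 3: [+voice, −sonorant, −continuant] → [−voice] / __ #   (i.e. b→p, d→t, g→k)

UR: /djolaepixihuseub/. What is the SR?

Rule 1 (intervocalic h-deletion): /h/ occurs between vowels /i/ and /u/, so it deletes. /djolaepixihuseub/ → djolaepixiuseub.
Rule 2 (intervocalic voicing): /p/ is a voiceless obstruent between vowels /e/ and /i/, so it voices to [b]. /s/ is a voiceless obstruent between vowels /u/ and /e/, so it voices to [z]. /djolaepixiuseub/ → djolaebixiuzeub.
Rule 3 (final devoicing): /b/ is a voiced stop in word-final position, so it devoices to [p]. /djolaebixiuzeub/ → djolaebixiuzeup.

djolaebixiuzeup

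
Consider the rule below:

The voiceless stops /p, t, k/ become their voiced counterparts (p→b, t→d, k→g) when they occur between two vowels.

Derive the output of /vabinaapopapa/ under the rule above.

vabinaabobaba

/p/ is a voiceless stop between vowels /a/ and /o/, so it voices to [b].
/p/ is a voiceless stop between vowels /o/ and /a/, so it voices to [b].
/p/ is a voiceless stop between vowels /a/ and /a/, so it voices to [b].
Surface form: [vabinaabobaba].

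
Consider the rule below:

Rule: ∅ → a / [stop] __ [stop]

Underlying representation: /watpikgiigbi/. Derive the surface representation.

watapikagiigabi

/t/ and /p/ form a stop–stop cluster, so [a] is inserted between them.
/k/ and /g/ form a stop–stop cluster, so [a] is inserted between them.
/g/ and /b/ form a stop–stop cluster, so [a] is inserted between them.
Surface form: [watapikagiigabi].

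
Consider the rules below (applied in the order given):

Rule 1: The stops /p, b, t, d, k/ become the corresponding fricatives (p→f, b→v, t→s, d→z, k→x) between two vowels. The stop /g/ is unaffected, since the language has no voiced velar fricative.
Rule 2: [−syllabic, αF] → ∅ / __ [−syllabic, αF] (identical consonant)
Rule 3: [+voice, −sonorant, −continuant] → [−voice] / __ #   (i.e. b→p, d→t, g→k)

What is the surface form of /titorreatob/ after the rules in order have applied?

Rule 1 (intervocalic spirantization): /t/ is a stop between vowels /i/ and /o/, so it spirantizes to the fricative [s]. /t/ is a stop between vowels /a/ and /o/, so it spirantizes to the fricative [s]. /titorreatob/ → tisorreasob.
Rule 2 (degemination): /rr/ is a geminate; the first /r/ deletes. /tisorreasob/ → tisoreasob.
Rule 3 (final devoicing): /b/ is a voiced stop in word-final position, so it devoices to [p]. /tisoreasob/ → tisoreasop.

tisoreasop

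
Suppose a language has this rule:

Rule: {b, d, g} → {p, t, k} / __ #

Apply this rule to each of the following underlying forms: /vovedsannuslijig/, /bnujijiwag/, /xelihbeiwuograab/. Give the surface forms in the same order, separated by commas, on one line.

/vovedsannuslijig/: /g/ is a voiced stop in word-final position, so it devoices to [k]. → [vovedsannuslijik].
/bnujijiwag/: /g/ is a voiced stop in word-final position, so it devoices to [k]. → [bnujijiwak].
/xelihbeiwuograab/: /b/ is a voiced stop in word-final position, so it devoices to [p]. → [xelihbeiwuograap].

vovedsannuslijik, bnujijiwak, xelihbeiwuograap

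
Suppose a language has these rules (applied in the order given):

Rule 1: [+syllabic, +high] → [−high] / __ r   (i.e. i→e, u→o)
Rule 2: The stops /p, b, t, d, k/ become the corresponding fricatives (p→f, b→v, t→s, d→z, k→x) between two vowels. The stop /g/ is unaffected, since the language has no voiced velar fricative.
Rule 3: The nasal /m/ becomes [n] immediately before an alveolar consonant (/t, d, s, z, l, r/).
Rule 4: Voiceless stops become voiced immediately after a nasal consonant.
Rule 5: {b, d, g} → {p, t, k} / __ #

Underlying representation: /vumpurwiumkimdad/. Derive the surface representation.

vumborwiumgindat

Rule 1 (pre-rhotic lowering): /u/ is a high vowel immediately before /r/, so it lowers to [o]. /vumpurwiumkimdad/ → vumporwiumkimdad.
Rule 2 (intervocalic spirantization): no segment meets the environment; /vumporwiumkimdad/ is unchanged.
Rule 3 (nasal place assimilation): /m/ precedes the alveolar consonant /d/, so it assimilates in place to [n]. /vumporwiumkimdad/ → vumporwiumkindad.
Rule 4 (post-nasal voicing): /p/ is a voiceless stop immediately after the nasal /m/, so it voices to [b]. /k/ is a voiceless stop immediately after the nasal /m/, so it voices to [g]. /vumporwiumkindad/ → vumborwiumgindad.
Rule 5 (final devoicing): /d/ is a voiced stop in word-final position, so it devoices to [t]. /vumborwiumgindad/ → vumborwiumgindat.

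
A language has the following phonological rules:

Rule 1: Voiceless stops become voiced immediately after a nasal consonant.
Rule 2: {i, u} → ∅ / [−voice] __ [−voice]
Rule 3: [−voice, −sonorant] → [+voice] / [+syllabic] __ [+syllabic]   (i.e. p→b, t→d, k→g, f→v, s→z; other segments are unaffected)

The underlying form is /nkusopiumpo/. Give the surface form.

nguzobiumbo

Rule 1 (post-nasal voicing): /k/ is a voiceless stop immediately after the nasal /n/, so it voices to [g]. /p/ is a voiceless stop immediately after the nasal /m/, so it voices to [b]. /nkusopiumpo/ → ngusopiumbo.
Rule 2 (high vowel syncope): no segment meets the environment; /ngusopiumbo/ is unchanged.
Rule 3 (intervocalic voicing): /s/ is a voiceless obstruent between vowels /u/ and /o/, so it voices to [z]. /p/ is a voiceless obstruent between vowels /o/ and /i/, so it voices to [b]. /ngusopiumbo/ → nguzobiumbo.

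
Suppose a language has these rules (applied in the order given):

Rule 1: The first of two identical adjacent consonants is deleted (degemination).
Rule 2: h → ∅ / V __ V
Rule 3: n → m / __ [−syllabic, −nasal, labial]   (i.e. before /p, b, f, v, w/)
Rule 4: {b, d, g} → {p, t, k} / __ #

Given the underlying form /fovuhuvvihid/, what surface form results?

Rule 1 (degemination): /vv/ is a geminate; the first /v/ deletes. /fovuhuvvihid/ → fovuhuvihid.
Rule 2 (intervocalic h-deletion): /h/ occurs between vowels /u/ and /u/, so it deletes. /h/ occurs between vowels /i/ and /i/, so it deletes. /fovuhuvihid/ → fovuuviid.
Rule 3 (nasal place assimilation): no segment meets the environment; /fovuuviid/ is unchanged.
Rule 4 (final devoicing): /d/ is a voiced stop in word-final position, so it devoices to [t]. /fovuuviid/ → fovuuviit.

fovuuviit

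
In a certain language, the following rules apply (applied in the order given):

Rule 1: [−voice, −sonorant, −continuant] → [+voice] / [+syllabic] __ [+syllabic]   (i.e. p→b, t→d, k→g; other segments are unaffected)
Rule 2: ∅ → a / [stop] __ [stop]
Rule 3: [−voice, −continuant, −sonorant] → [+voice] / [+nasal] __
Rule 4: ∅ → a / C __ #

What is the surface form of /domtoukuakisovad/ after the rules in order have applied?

domdouguagisovada

Rule 1 (intervocalic voicing): /k/ is a voiceless stop between vowels /u/ and /u/, so it voices to [g]. /k/ is a voiceless stop between vowels /a/ and /i/, so it voices to [g]. /domtoukuakisovad/ → domtouguagisovad.
Rule 2 (stop-cluster a-epenthesis): no segment meets the environment; /domtouguagisovad/ is unchanged.
Rule 3 (post-nasal voicing): /t/ is a voiceless stop immediately after the nasal /m/, so it voices to [d]. /domtouguagisovad/ → domdouguagisovad.
Rule 4 (final a-epenthesis): the form ends in the consonant /d/, so [a] is inserted word-finally. /domdouguagisovad/ → domdouguagisovada.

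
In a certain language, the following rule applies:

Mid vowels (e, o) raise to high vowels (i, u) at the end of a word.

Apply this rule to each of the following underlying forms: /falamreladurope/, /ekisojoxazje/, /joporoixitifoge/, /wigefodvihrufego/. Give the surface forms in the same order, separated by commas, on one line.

/falamreladurope/: /e/ is a mid vowel in word-final position, so it raises to [i]. → [falamreladuropi].
/ekisojoxazje/: /e/ is a mid vowel in word-final position, so it raises to [i]. → [ekisojoxazji].
/joporoixitifoge/: /e/ is a mid vowel in word-final position, so it raises to [i]. → [joporoixitifogi].
/wigefodvihrufego/: /o/ is a mid vowel in word-final position, so it raises to [u]. → [wigefodvihrufegu].

falamreladuropi, ekisojoxazji, joporoixitifogi, wigefodvihrufegu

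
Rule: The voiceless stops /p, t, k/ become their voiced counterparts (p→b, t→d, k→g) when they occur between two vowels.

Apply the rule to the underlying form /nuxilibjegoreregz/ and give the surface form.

nuxilibjegoreregz

No segment of /nuxilibjegoreregz/ meets the structural description of the rule, so the form surfaces unchanged.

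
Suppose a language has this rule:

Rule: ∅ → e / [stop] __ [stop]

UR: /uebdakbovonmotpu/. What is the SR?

/b/ and /d/ form a stop–stop cluster, so [e] is inserted between them.
/k/ and /b/ form a stop–stop cluster, so [e] is inserted between them.
/t/ and /p/ form a stop–stop cluster, so [e] is inserted between them.
Surface form: [uebedakebovonmotepu].

uebedakebovonmotepu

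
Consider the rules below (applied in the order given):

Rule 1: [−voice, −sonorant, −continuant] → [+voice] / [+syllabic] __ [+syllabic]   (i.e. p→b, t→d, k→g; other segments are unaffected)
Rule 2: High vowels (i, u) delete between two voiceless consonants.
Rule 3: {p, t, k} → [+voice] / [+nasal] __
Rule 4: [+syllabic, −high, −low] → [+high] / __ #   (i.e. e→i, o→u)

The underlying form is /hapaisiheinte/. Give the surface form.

habaisheindi

Rule 1 (intervocalic voicing): /p/ is a voiceless stop between vowels /a/ and /a/, so it voices to [b]. /hapaisiheinte/ → habaisiheinte.
Rule 2 (high vowel syncope): /i/ is a high vowel flanked by voiceless consonants /s/ and /h/, so it deletes. /habaisiheinte/ → habaisheinte.
Rule 3 (post-nasal voicing): /t/ is a voiceless stop immediately after the nasal /n/, so it voices to [d]. /habaisheinte/ → habaisheinde.
Rule 4 (final vowel raising): /e/ is a mid vowel in word-final position, so it raises to [i]. /habaisheinde/ → habaisheindi.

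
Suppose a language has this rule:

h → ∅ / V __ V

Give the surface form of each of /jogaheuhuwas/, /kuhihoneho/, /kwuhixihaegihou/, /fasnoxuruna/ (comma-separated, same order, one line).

jogaeuuwas, kuioneo, kwuixiaegiou, fasnoxuruna

/jogaheuhuwas/: /h/ occurs between vowels /a/ and /e/, so it deletes. /h/ occurs between vowels /u/ and /u/, so it deletes. → [jogaeuuwas].
/kuhihoneho/: /h/ occurs between vowels /u/ and /i/, so it deletes. /h/ occurs between vowels /i/ and /o/, so it deletes. /h/ occurs between vowels /e/ and /o/, so it deletes. → [kuioneo].
/kwuhixihaegihou/: /h/ occurs between vowels /u/ and /i/, so it deletes. /h/ occurs between vowels /i/ and /a/, so it deletes. /h/ occurs between vowels /i/ and /o/, so it deletes. → [kwuixiaegiou].
/fasnoxuruna/: the rule's environment is not met; surfaces unchanged as [fasnoxuruna].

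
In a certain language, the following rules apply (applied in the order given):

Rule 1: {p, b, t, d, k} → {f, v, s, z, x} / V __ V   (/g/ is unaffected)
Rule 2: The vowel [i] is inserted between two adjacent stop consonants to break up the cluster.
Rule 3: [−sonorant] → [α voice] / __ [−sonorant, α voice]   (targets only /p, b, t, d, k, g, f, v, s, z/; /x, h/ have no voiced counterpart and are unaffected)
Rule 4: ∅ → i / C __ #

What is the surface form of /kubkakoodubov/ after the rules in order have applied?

kubikaxoozuvovi

Rule 1 (intervocalic spirantization): /k/ is a stop between vowels /a/ and /o/, so it spirantizes to the fricative [x]. /d/ is a stop between vowels /o/ and /u/, so it spirantizes to the fricative [z]. /b/ is a stop between vowels /u/ and /o/, so it spirantizes to the fricative [v]. /kubkakoodubov/ → kubkaxoozuvov.
Rule 2 (stop-cluster i-epenthesis): /b/ and /k/ form a stop–stop cluster, so [i] is inserted between them. /kubkaxoozuvov/ → kubikaxoozuvov.
Rule 3 (regressive voicing assimilation): no segment meets the environment; /kubikaxoozuvov/ is unchanged.
Rule 4 (final i-epenthesis): the form ends in the consonant /v/, so [i] is inserted word-finally. /kubikaxoozuvov/ → kubikaxoozuvovi.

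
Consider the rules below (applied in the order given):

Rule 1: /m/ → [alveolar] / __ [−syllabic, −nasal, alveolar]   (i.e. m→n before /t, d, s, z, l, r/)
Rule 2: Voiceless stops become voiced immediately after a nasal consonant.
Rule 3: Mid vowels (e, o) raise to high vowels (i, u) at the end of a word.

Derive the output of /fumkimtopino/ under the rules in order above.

fumgindopinu

Rule 1 (nasal place assimilation): /m/ precedes the alveolar consonant /t/, so it assimilates in place to [n]. /fumkimtopino/ → fumkintopino.
Rule 2 (post-nasal voicing): /k/ is a voiceless stop immediately after the nasal /m/, so it voices to [g]. /t/ is a voiceless stop immediately after the nasal /n/, so it voices to [d]. /fumkintopino/ → fumgindopino.
Rule 3 (final vowel raising): /o/ is a mid vowel in word-final position, so it raises to [u]. /fumgindopino/ → fumgindopinu.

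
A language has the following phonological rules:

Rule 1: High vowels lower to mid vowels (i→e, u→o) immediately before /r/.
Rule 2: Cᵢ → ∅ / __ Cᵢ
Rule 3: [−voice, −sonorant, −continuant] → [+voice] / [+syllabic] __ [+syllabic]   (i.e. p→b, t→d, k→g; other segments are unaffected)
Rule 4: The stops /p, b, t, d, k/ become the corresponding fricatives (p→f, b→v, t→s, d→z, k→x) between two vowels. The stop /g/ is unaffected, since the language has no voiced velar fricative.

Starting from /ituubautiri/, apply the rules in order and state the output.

Rule 1 (pre-rhotic lowering): /i/ is a high vowel immediately before /r/, so it lowers to [e]. /ituubautiri/ → ituubauteri.
Rule 2 (degemination): no segment meets the environment; /ituubauteri/ is unchanged.
Rule 3 (intervocalic voicing): /t/ is a voiceless stop between vowels /i/ and /u/, so it voices to [d]. /t/ is a voiceless stop between vowels /u/ and /e/, so it voices to [d]. /ituubauteri/ → iduubauderi.
Rule 4 (intervocalic spirantization): /d/ is a stop between vowels /i/ and /u/, so it spirantizes to the fricative [z]. /b/ is a stop between vowels /u/ and /a/, so it spirantizes to the fricative [v]. /d/ is a stop between vowels /u/ and /e/, so it spirantizes to the fricative [z]. /iduubauderi/ → izuuvauzeri.

izuuvauzeri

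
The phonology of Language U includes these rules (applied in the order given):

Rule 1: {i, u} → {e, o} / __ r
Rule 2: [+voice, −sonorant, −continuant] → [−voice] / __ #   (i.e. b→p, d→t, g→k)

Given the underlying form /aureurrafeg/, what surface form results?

Rule 1 (pre-rhotic lowering): /u/ is a high vowel immediately before /r/, so it lowers to [o]. /u/ is a high vowel immediately before /r/, so it lowers to [o]. /aureurrafeg/ → aoreorrafeg.
Rule 2 (final devoicing): /g/ is a voiced stop in word-final position, so it devoices to [k]. /aoreorrafeg/ → aoreorrafek.

aoreorrafek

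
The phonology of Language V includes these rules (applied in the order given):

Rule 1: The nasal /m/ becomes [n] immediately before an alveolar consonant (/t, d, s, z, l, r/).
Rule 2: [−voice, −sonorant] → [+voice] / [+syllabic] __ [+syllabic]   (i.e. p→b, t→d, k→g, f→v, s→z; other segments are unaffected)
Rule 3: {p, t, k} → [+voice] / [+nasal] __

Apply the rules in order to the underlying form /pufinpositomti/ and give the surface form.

puvinbozidondi

Rule 1 (nasal place assimilation): /m/ precedes the alveolar consonant /t/, so it assimilates in place to [n]. /pufinpositomti/ → pufinpositonti.
Rule 2 (intervocalic voicing): /f/ is a voiceless obstruent between vowels /u/ and /i/, so it voices to [v]. /s/ is a voiceless obstruent between vowels /o/ and /i/, so it voices to [z]. /t/ is a voiceless obstruent between vowels /i/ and /o/, so it voices to [d]. /pufinpositonti/ → puvinpozidonti.
Rule 3 (post-nasal voicing): /p/ is a voiceless stop immediately after the nasal /n/, so it voices to [b]. /t/ is a voiceless stop immediately after the nasal /n/, so it voices to [d]. /puvinpozidonti/ → puvinbozidondi.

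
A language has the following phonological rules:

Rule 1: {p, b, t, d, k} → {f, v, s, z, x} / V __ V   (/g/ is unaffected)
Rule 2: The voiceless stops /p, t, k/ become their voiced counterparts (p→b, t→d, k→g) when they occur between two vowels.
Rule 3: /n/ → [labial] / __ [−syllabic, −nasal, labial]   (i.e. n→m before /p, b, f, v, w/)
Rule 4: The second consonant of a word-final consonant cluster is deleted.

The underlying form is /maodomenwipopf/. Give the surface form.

maozomemwifop

Rule 1 (intervocalic spirantization): /d/ is a stop between vowels /o/ and /o/, so it spirantizes to the fricative [z]. /p/ is a stop between vowels /i/ and /o/, so it spirantizes to the fricative [f]. /maodomenwipopf/ → maozomenwifopf.
Rule 2 (intervocalic voicing): no segment meets the environment; /maozomenwifopf/ is unchanged.
Rule 3 (nasal place assimilation): /n/ precedes the labial consonant /w/, so it assimilates in place to [m]. /maozomenwifopf/ → maozomemwifopf.
Rule 4 (final cluster simplification): /f/ is the second consonant of a word-final cluster /pf/, so it deletes. /maozomemwifopf/ → maozomemwifop.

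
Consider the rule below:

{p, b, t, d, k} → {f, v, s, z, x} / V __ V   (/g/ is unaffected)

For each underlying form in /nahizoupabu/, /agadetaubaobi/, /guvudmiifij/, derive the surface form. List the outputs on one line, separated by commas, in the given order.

nahizoufavu, agazesauvaovi, guvudmiifij

/nahizoupabu/: /p/ is a stop between vowels /u/ and /a/, so it spirantizes to the fricative [f]. /b/ is a stop between vowels /a/ and /u/, so it spirantizes to the fricative [v]. → [nahizoufavu].
/agadetaubaobi/: /d/ is a stop between vowels /a/ and /e/, so it spirantizes to the fricative [z]. /t/ is a stop between vowels /e/ and /a/, so it spirantizes to the fricative [s]. /b/ is a stop between vowels /u/ and /a/, so it spirantizes to the fricative [v]. /b/ is a stop between vowels /o/ and /i/, so it spirantizes to the fricative [v]. → [agazesauvaovi].
/guvudmiifij/: the rule's environment is not met; surfaces unchanged as [guvudmiifij].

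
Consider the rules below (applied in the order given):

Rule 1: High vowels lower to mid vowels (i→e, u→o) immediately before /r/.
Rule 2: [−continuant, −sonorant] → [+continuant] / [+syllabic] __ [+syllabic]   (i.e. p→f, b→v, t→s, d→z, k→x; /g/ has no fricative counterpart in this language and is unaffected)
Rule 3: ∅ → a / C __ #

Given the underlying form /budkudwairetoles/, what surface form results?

budkudwaeresolesa

Rule 1 (pre-rhotic lowering): /i/ is a high vowel immediately before /r/, so it lowers to [e]. /budkudwairetoles/ → budkudwaeretoles.
Rule 2 (intervocalic spirantization): /t/ is a stop between vowels /e/ and /o/, so it spirantizes to the fricative [s]. /budkudwaeretoles/ → budkudwaeresoles.
Rule 3 (final a-epenthesis): the form ends in the consonant /s/, so [a] is inserted word-finally. /budkudwaeresoles/ → budkudwaeresolesa.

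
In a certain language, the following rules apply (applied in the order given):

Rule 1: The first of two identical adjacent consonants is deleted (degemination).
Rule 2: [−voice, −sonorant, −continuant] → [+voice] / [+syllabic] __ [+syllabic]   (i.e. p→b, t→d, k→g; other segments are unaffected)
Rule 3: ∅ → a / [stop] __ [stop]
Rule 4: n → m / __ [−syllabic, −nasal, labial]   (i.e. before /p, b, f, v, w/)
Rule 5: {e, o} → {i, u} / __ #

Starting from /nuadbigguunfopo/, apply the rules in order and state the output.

Rule 1 (degemination): /gg/ is a geminate; the first /g/ deletes. /nuadbigguunfopo/ → nuadbiguunfopo.
Rule 2 (intervocalic voicing): /p/ is a voiceless stop between vowels /o/ and /o/, so it voices to [b]. /nuadbiguunfopo/ → nuadbiguunfobo.
Rule 3 (stop-cluster a-epenthesis): /d/ and /b/ form a stop–stop cluster, so [a] is inserted between them. /nuadbiguunfobo/ → nuadabiguunfobo.
Rule 4 (nasal place assimilation): /n/ precedes the labial consonant /f/, so it assimilates in place to [m]. /nuadabiguunfobo/ → nuadabiguumfobo.
Rule 5 (final vowel raising): /o/ is a mid vowel in word-final position, so it raises to [u]. /nuadabiguumfobo/ → nuadabiguumfobu.

nuadabiguumfobu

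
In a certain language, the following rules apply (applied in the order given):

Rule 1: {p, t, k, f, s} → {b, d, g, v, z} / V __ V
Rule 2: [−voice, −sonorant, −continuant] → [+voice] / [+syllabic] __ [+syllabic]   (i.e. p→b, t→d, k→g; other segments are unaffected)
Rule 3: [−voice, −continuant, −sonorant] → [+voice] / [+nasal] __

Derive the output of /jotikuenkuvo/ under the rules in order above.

Rule 1 (intervocalic voicing): /t/ is a voiceless obstruent between vowels /o/ and /i/, so it voices to [d]. /k/ is a voiceless obstruent between vowels /i/ and /u/, so it voices to [g]. /jotikuenkuvo/ → jodiguenkuvo.
Rule 2 (intervocalic voicing): no segment meets the environment; /jodiguenkuvo/ is unchanged.
Rule 3 (post-nasal voicing): /k/ is a voiceless stop immediately after the nasal /n/, so it voices to [g]. /jodiguenkuvo/ → jodiguenguvo.

jodiguenguvo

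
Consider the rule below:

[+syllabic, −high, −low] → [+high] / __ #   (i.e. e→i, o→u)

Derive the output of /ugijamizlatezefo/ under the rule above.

Scanning /ugijamizlatezefo/: /e/ at position 12 is not in the conditioning environment; /e/ at position 14 is not in the conditioning environment; /o/ is a mid vowel in word-final position, so it raises to [u].
Result: [ugijamizlatezefu].

ugijamizlatezefu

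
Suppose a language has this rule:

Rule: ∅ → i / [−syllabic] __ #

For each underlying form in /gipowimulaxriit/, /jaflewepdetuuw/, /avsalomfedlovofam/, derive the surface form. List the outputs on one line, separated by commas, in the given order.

/gipowimulaxriit/: the form ends in the consonant /t/, so [i] is inserted word-finally. → [gipowimulaxriiti].
/jaflewepdetuuw/: the form ends in the consonant /w/, so [i] is inserted word-finally. → [jaflewepdetuuwi].
/avsalomfedlovofam/: the form ends in the consonant /m/, so [i] is inserted word-finally. → [avsalomfedlovofami].

gipowimulaxriiti, jaflewepdetuuwi, avsalomfedlovofami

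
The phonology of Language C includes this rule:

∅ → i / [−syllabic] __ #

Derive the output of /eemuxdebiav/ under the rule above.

the form ends in the consonant /v/, so [i] is inserted word-finally.
Surface form: [eemuxdebiavi].

eemuxdebiavi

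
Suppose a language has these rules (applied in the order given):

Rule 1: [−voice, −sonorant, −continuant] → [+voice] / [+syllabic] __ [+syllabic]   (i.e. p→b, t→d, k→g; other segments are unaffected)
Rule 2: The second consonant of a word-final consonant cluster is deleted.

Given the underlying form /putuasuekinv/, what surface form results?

Rule 1 (intervocalic voicing): /t/ is a voiceless stop between vowels /u/ and /u/, so it voices to [d]. /k/ is a voiceless stop between vowels /e/ and /i/, so it voices to [g]. /putuasuekinv/ → puduasueginv.
Rule 2 (final cluster simplification): /v/ is the second consonant of a word-final cluster /nv/, so it deletes. /puduasueginv/ → puduasuegin.

puduasuegin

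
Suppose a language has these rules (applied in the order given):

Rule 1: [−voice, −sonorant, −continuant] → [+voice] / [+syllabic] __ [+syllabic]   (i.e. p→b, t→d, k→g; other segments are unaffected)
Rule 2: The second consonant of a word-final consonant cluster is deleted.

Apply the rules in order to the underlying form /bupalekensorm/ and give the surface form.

bubalegensor

Rule 1 (intervocalic voicing): /p/ is a voiceless stop between vowels /u/ and /a/, so it voices to [b]. /k/ is a voiceless stop between vowels /e/ and /e/, so it voices to [g]. /bupalekensorm/ → bubalegensorm.
Rule 2 (final cluster simplification): /m/ is the second consonant of a word-final cluster /rm/, so it deletes. /bubalegensorm/ → bubalegensor.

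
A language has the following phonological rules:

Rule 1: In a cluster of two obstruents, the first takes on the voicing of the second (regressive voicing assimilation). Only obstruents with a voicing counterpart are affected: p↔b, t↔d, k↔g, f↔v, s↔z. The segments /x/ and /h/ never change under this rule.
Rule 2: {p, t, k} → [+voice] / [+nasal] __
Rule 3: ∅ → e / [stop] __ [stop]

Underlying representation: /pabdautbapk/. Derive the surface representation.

pabedaudebapek

Rule 1 (regressive voicing assimilation): /t/ precedes the voiced obstruent /b/, so it voices to [d] by assimilation. /pabdautbapk/ → pabdaudbapk.
Rule 2 (post-nasal voicing): no segment meets the environment; /pabdaudbapk/ is unchanged.
Rule 3 (stop-cluster e-epenthesis): /b/ and /d/ form a stop–stop cluster, so [e] is inserted between them. /d/ and /b/ form a stop–stop cluster, so [e] is inserted between them. /p/ and /k/ form a stop–stop cluster, so [e] is inserted between them. /pabdaudbapk/ → pabedaudebapek.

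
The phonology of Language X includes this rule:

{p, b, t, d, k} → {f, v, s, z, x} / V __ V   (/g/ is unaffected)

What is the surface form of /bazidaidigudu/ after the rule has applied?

bazizaiziguzu

/d/ is a stop between vowels /i/ and /a/, so it spirantizes to the fricative [z].
/d/ is a stop between vowels /i/ and /i/, so it spirantizes to the fricative [z].
/d/ is a stop between vowels /u/ and /u/, so it spirantizes to the fricative [z].
The other instance of /b/ does not occur in the required environment and remains unchanged.
Surface form: [bazizaiziguzu].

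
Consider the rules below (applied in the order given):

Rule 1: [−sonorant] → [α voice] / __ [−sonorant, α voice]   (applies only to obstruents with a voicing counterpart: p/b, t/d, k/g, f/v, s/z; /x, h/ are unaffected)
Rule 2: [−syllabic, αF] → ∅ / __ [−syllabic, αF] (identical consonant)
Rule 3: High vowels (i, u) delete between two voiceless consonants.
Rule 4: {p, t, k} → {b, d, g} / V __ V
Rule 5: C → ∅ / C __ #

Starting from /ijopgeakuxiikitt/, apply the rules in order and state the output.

ijobgeakxiik

Rule 1 (regressive voicing assimilation): /p/ precedes the voiced obstruent /g/, so it voices to [b] by assimilation. /ijopgeakuxiikitt/ → ijobgeakuxiikitt.
Rule 2 (degemination): /tt/ is a geminate; the first /t/ deletes. /ijobgeakuxiikitt/ → ijobgeakuxiikit.
Rule 3 (high vowel syncope): /u/ is a high vowel flanked by voiceless consonants /k/ and /x/, so it deletes. /i/ is a high vowel flanked by voiceless consonants /k/ and /t/, so it deletes. /ijobgeakuxiikit/ → ijobgeakxiikt.
Rule 4 (intervocalic voicing): no segment meets the environment; /ijobgeakxiikt/ is unchanged.
Rule 5 (final cluster simplification): /t/ is the second consonant of a word-final cluster /kt/, so it deletes. /ijobgeakxiikt/ → ijobgeakxiik.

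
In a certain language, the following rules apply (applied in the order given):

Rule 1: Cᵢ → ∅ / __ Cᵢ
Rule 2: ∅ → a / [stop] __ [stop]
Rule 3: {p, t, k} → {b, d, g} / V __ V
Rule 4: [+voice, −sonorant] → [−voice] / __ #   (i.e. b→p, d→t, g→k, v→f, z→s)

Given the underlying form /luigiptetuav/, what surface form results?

Rule 1 (degemination): no segment meets the environment; /luigiptetuav/ is unchanged.
Rule 2 (stop-cluster a-epenthesis): /p/ and /t/ form a stop–stop cluster, so [a] is inserted between them. /luigiptetuav/ → luigipatetuav.
Rule 3 (intervocalic voicing): /p/ is a voiceless stop between vowels /i/ and /a/, so it voices to [b]. /t/ is a voiceless stop between vowels /a/ and /e/, so it voices to [d]. /t/ is a voiceless stop between vowels /e/ and /u/, so it voices to [d]. /luigipatetuav/ → luigibadeduav.
Rule 4 (final devoicing): /v/ is a voiced obstruent in word-final position, so it devoices to [f]. /luigibadeduav/ → luigibadeduaf.

luigibadeduaf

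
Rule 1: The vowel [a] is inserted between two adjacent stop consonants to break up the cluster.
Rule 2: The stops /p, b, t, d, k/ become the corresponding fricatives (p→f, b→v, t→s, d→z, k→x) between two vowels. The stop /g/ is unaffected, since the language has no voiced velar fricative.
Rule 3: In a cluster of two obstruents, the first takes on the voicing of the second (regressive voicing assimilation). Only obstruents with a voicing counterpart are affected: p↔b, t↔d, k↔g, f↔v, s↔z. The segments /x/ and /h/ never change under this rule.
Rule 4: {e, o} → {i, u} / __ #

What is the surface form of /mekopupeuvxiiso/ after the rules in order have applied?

mexofufeufxiisu

Rule 1 (stop-cluster a-epenthesis): no segment meets the environment; /mekopupeuvxiiso/ is unchanged.
Rule 2 (intervocalic spirantization): /k/ is a stop between vowels /e/ and /o/, so it spirantizes to the fricative [x]. /p/ is a stop between vowels /o/ and /u/, so it spirantizes to the fricative [f]. /p/ is a stop between vowels /u/ and /e/, so it spirantizes to the fricative [f]. /mekopupeuvxiiso/ → mexofufeuvxiiso.
Rule 3 (regressive voicing assimilation): /v/ precedes the voiceless obstruent /x/, so it devoices to [f] by assimilation. /mexofufeuvxiiso/ → mexofufeufxiiso.
Rule 4 (final vowel raising): /o/ is a mid vowel in word-final position, so it raises to [u]. /mexofufeufxiiso/ → mexofufeufxiisu.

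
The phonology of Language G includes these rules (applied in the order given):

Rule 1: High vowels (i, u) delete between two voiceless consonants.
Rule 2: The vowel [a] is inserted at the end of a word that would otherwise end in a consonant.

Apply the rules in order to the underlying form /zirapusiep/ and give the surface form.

Rule 1 (high vowel syncope): /u/ is a high vowel flanked by voiceless consonants /p/ and /s/, so it deletes. /zirapusiep/ → zirapsiep.
Rule 2 (final a-epenthesis): the form ends in the consonant /p/, so [a] is inserted word-finally. /zirapsiep/ → zirapsiepa.

zirapsiepa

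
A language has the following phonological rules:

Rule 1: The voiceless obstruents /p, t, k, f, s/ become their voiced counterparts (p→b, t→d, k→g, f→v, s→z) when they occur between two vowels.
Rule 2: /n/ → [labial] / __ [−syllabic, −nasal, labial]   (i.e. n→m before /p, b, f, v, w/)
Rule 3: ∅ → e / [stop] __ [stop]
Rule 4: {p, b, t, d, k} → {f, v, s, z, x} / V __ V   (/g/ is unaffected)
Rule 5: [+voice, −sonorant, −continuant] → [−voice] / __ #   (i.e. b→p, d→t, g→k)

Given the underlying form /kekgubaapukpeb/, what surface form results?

Rule 1 (intervocalic voicing): /p/ is a voiceless obstruent between vowels /a/ and /u/, so it voices to [b]. /kekgubaapukpeb/ → kekgubaabukpeb.
Rule 2 (nasal place assimilation): no segment meets the environment; /kekgubaabukpeb/ is unchanged.
Rule 3 (stop-cluster e-epenthesis): /k/ and /g/ form a stop–stop cluster, so [e] is inserted between them. /k/ and /p/ form a stop–stop cluster, so [e] is inserted between them. /kekgubaabukpeb/ → kekegubaabukepeb.
Rule 4 (intervocalic spirantization): /k/ is a stop between vowels /e/ and /e/, so it spirantizes to the fricative [x]. /b/ is a stop between vowels /u/ and /a/, so it spirantizes to the fricative [v]. /b/ is a stop between vowels /a/ and /u/, so it spirantizes to the fricative [v]. /k/ is a stop between vowels /u/ and /e/, so it spirantizes to the fricative [x]. /p/ is a stop between vowels /e/ and /e/, so it spirantizes to the fricative [f]. /kekegubaabukepeb/ → kexeguvaavuxefeb.
Rule 5 (final devoicing): /b/ is a voiced stop in word-final position, so it devoices to [p]. /kexeguvaavuxefeb/ → kexeguvaavuxefep.

kexeguvaavuxefep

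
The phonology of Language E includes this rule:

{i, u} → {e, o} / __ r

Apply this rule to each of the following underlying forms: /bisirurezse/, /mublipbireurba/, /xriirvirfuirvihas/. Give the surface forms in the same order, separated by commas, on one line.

biserorezse, mublipbereorba, xrierverfuervihas

/bisirurezse/: /i/ is a high vowel immediately before /r/, so it lowers to [e]. /u/ is a high vowel immediately before /r/, so it lowers to [o]. → [biserorezse].
/mublipbireurba/: /i/ is a high vowel immediately before /r/, so it lowers to [e]. /u/ is a high vowel immediately before /r/, so it lowers to [o]. → [mublipbereorba].
/xriirvirfuirvihas/: /i/ is a high vowel immediately before /r/, so it lowers to [e]. /i/ is a high vowel immediately before /r/, so it lowers to [e]. /i/ is a high vowel immediately before /r/, so it lowers to [e]. → [xrierverfuervihas].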